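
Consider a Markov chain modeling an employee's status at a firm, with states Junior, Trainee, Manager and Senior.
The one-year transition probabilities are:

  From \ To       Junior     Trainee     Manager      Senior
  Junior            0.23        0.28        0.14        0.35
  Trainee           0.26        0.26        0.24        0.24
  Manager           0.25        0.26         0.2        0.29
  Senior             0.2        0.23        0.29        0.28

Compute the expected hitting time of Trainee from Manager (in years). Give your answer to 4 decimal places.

Let t(s) be the expected number of years to first reach Trainee from state s, with t(Trainee) = 0. Conditioning on the first year:
t(Junior) = 1 + 0.23·t(Junior) + 0.14·t(Manager) + 0.35·t(Senior)
t(Manager) = 1 + 0.25·t(Junior) + 0.2·t(Manager) + 0.29·t(Senior)
t(Senior) = 1 + 0.2·t(Junior) + 0.29·t(Manager) + 0.28·t(Senior)
Solving: t(Junior) = 3.8429, t(Manager) = 3.9126, t(Senior) = 4.0323.
Expected years from Manager to Trainee: 3.9126.

3.9126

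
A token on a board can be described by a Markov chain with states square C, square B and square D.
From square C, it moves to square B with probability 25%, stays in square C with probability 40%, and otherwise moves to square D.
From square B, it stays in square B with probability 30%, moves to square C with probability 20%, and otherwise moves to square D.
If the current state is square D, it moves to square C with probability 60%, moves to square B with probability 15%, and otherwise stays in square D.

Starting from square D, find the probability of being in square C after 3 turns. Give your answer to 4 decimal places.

Propagate the distribution vector 3 turns from square D.
After 0 turns: (0.0000, 0.0000, 1.0000)
After 1 turn: (0.6000, 0.1500, 0.2500)
After 2 turns: (0.4200, 0.2325, 0.3475)
After 3 turns: (0.4230, 0.2269, 0.3501)
P(in square C after 3 turns) = 0.4230

0.4230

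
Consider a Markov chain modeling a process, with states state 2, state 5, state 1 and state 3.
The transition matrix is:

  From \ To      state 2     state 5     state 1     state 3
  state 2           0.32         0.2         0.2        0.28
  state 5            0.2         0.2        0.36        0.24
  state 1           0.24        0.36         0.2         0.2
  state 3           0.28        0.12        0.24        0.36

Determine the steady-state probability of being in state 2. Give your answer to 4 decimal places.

Let the stationary distribution be π with π = πP and π_1 + π_2 + π_3 + π_4 = 1.
π_1 = 0.32·π_1 + 0.2·π_2 + 0.24·π_3 + 0.28·π_4
π_2 = 0.2·π_1 + 0.2·π_2 + 0.36·π_3 + 0.12·π_4
π_3 = 0.2·π_1 + 0.36·π_2 + 0.2·π_3 + 0.24·π_4
Solving with the normalization constraint gives π = (0.2633, 0.2174, 0.2457, 0.2735).
So the stationary probability of state 2 is 0.2633.

0.2633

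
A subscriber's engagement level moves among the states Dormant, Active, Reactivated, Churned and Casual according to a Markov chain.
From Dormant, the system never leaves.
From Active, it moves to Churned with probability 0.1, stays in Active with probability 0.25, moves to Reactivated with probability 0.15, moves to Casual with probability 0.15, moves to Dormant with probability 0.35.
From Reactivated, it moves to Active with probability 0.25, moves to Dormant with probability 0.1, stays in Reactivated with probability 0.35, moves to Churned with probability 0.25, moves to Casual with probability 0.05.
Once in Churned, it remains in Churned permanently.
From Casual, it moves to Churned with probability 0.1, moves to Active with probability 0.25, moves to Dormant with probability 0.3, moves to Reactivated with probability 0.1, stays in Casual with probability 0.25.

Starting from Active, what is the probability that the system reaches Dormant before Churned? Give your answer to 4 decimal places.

Let h(s) be the probability of absorption at Dormant starting from transient state s. Then h(Dormant) = 1 and h(Churned) = 0. By first-step analysis:
h(Active) = 0.35·1 + 0.25·h(Active) + 0.15·h(Reactivated) + 0.1·0 + 0.15·h(Casual)
h(Reactivated) = 0.1·1 + 0.25·h(Active) + 0.35·h(Reactivated) + 0.25·0 + 0.05·h(Casual)
h(Casual) = 0.3·1 + 0.25·h(Active) + 0.1·h(Reactivated) + 0.1·0 + 0.25·h(Casual)
Solving: h(Active) = 0.7016, h(Reactivated) = 0.4774, h(Casual) = 0.6975.
Starting from Active, the probability is 0.7016.

0.7016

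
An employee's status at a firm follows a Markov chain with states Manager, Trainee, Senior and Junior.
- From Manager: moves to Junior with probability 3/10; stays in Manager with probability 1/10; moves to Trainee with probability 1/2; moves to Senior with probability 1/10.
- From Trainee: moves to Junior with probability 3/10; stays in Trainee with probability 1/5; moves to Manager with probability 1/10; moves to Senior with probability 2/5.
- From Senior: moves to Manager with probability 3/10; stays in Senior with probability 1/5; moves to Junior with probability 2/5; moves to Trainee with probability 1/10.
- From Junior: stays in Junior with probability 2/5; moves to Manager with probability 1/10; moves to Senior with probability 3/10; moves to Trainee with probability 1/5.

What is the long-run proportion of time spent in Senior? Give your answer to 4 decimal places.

0.2649

Let the stationary distribution be π with π = πP and π_1 + π_2 + π_3 + π_4 = 1.
π_1 = 0.1·π_1 + 0.1·π_2 + 0.3·π_3 + 0.1·π_4
π_2 = 0.5·π_1 + 0.2·π_2 + 0.1·π_3 + 0.2·π_4
π_3 = 0.1·π_1 + 0.4·π_2 + 0.2·π_3 + 0.3·π_4
Solving with the normalization constraint gives π = (0.1530, 0.2194, 0.2649, 0.3628).
So the stationary probability of Senior is 0.2649.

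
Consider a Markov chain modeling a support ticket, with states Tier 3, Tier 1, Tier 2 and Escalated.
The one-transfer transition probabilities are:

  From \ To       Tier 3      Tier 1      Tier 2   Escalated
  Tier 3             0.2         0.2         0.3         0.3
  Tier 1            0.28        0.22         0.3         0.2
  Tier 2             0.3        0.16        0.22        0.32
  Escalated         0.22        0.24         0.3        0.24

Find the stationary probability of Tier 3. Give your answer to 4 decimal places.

0.2495

Let the stationary distribution be π with π = πP and π_1 + π_2 + π_3 + π_4 = 1.
π_1 = 0.2·π_1 + 0.28·π_2 + 0.3·π_3 + 0.22·π_4
π_2 = 0.2·π_1 + 0.22·π_2 + 0.16·π_3 + 0.24·π_4
π_3 = 0.3·π_1 + 0.3·π_2 + 0.22·π_3 + 0.3·π_4
Solving with the normalization constraint gives π = (0.2495, 0.2037, 0.2778, 0.2690).
So the stationary probability of Tier 3 is 0.2495.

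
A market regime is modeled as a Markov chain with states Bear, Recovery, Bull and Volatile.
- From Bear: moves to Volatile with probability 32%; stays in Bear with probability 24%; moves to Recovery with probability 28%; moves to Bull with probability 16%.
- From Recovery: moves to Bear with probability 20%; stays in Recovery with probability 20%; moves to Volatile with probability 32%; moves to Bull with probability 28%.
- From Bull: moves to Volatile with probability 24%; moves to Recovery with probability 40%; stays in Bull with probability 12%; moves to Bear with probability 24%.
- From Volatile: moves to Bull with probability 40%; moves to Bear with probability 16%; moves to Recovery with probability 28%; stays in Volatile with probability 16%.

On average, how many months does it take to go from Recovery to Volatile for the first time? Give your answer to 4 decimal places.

3.3059

Let t(s) be the expected number of months to first reach Volatile from state s, with t(Volatile) = 0. Conditioning on the first month:
t(Bear) = 1 + 0.24·t(Bear) + 0.28·t(Recovery) + 0.16·t(Bull)
t(Recovery) = 1 + 0.2·t(Bear) + 0.2·t(Recovery) + 0.28·t(Bull)
t(Bull) = 1 + 0.24·t(Bear) + 0.4·t(Recovery) + 0.12·t(Bull)
Solving: t(Bear) = 3.2775, t(Recovery) = 3.3059, t(Bull) = 3.5329.
Expected months from Recovery to Volatile: 3.3059.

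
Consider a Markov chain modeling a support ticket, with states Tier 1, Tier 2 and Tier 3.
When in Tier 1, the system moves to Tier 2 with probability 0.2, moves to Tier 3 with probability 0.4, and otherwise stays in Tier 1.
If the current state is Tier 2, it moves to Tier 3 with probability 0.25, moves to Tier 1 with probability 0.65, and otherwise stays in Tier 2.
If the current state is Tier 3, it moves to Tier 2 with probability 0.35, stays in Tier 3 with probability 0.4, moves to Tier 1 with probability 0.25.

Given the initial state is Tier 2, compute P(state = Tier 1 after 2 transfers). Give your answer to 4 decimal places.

Sum over the intermediate state after 1 transfer:
P = P(Tier 2→Tier 1)·P(Tier 1→Tier 1) + P(Tier 2→Tier 2)·P(Tier 2→Tier 1) + P(Tier 2→Tier 3)·P(Tier 3→Tier 1)
  = 0.65×0.4 + 0.1×0.65 + 0.25×0.25
  = 0.2600 + 0.0650 + 0.0625 = 0.3875

0.3875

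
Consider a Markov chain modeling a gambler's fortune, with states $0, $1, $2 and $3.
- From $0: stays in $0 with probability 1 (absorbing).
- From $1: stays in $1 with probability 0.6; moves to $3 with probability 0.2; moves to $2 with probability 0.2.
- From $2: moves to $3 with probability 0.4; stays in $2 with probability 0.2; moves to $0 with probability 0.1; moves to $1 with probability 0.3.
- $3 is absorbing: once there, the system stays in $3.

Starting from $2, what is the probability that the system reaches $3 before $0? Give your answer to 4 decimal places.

Let h(s) be the probability of absorption at $3 starting from transient state s. Then h($3) = 1 and h($0) = 0. By first-step analysis:
h($1) = 0.6·h($1) + 0.2·h($2) + 0.2·1
h($2) = 0.1·0 + 0.3·h($1) + 0.2·h($2) + 0.4·1
Solving: h($1) = 0.9231, h($2) = 0.8462.
Starting from $2, the probability is 0.8462.

0.8462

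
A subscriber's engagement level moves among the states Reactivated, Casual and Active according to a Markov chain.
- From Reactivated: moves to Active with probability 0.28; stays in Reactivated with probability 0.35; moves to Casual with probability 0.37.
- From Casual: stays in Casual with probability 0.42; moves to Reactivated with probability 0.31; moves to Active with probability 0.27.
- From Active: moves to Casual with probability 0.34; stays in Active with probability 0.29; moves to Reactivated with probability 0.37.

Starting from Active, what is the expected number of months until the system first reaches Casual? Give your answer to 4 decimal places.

Let t(s) be the expected number of months to first reach Casual from state s, with t(Casual) = 0. Conditioning on the first month:
t(Reactivated) = 1 + 0.35·t(Reactivated) + 0.28·t(Active)
t(Active) = 1 + 0.37·t(Reactivated) + 0.29·t(Active)
Solving: t(Reactivated) = 2.7661, t(Active) = 2.8500.
Expected months from Active to Casual: 2.8500.

2.8500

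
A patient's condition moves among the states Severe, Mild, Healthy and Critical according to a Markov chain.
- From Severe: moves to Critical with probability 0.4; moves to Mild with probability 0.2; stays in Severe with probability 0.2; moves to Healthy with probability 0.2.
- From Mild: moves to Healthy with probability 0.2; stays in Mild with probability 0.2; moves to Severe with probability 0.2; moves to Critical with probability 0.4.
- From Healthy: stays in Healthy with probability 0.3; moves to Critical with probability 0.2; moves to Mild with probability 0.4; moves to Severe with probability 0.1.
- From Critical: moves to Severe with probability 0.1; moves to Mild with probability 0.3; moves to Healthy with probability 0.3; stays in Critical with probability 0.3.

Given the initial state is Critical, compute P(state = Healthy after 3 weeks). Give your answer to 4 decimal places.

0.2570

Propagate the distribution vector 3 weeks from Critical.
After 0 weeks: (0.0000, 0.0000, 0.0000, 1.0000)
After 1 week: (0.1000, 0.3000, 0.3000, 0.3000)
After 2 weeks: (0.1400, 0.2900, 0.2600, 0.3100)
After 3 weeks: (0.1430, 0.2830, 0.2570, 0.3170)
P(in Healthy after 3 weeks) = 0.2570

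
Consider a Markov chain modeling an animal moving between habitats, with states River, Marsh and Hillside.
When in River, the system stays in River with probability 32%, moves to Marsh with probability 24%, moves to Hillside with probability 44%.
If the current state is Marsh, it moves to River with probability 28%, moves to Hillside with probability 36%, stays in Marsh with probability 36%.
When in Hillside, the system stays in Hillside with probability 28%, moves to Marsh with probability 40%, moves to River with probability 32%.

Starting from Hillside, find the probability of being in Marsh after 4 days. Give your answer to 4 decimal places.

0.3374

Propagate the distribution vector 4 days from Hillside.
After 0 days: (0.0000, 0.0000, 1.0000)
After 1 day: (0.3200, 0.4000, 0.2800)
After 2 days: (0.3040, 0.3328, 0.3632)
After 3 days: (0.3067, 0.3380, 0.3553)
After 4 days: (0.3065, 0.3374, 0.3561)
P(in Marsh after 4 days) = 0.3374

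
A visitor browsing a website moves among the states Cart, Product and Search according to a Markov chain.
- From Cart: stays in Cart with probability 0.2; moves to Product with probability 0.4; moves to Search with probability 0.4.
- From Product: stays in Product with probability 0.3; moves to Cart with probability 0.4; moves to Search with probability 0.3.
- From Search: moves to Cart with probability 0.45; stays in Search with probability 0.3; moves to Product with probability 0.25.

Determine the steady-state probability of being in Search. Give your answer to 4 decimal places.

Let the stationary distribution be π with π = πP and π_1 + π_2 + π_3 = 1.
π_1 = 0.2·π_1 + 0.4·π_2 + 0.45·π_3
π_2 = 0.4·π_1 + 0.3·π_2 + 0.25·π_3
Solving with the normalization constraint gives π = (0.3473, 0.3180, 0.3347).
So the stationary probability of Search is 0.3347.

0.3347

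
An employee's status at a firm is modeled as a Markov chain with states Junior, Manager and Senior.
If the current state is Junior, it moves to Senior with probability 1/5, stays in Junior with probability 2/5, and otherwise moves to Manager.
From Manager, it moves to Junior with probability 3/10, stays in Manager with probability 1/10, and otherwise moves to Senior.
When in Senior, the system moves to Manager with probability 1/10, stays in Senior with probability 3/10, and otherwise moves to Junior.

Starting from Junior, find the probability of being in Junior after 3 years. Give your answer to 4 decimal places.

0.4540

Propagate the distribution vector 3 years from Junior.
After 0 years: (1.0000, 0.0000, 0.0000)
After 1 year: (0.4000, 0.4000, 0.2000)
After 2 years: (0.4000, 0.2200, 0.3800)
After 3 years: (0.4540, 0.2200, 0.3260)
P(in Junior after 3 years) = 0.4540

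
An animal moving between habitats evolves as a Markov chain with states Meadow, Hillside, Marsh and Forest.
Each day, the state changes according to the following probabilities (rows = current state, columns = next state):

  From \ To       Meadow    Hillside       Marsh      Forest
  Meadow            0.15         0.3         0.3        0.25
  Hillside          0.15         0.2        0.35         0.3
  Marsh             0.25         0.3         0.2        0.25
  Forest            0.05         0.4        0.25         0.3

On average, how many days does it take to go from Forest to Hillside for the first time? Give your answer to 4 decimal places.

Let t(s) be the expected number of days to first reach Hillside from state s, with t(Hillside) = 0. Conditioning on the first day:
t(Meadow) = 1 + 0.15·t(Meadow) + 0.3·t(Marsh) + 0.25·t(Forest)
t(Marsh) = 1 + 0.25·t(Meadow) + 0.2·t(Marsh) + 0.25·t(Forest)
t(Forest) = 1 + 0.05·t(Meadow) + 0.25·t(Marsh) + 0.3·t(Forest)
Solving: t(Meadow) = 3.0645, t(Marsh) = 3.0645, t(Forest) = 2.7419.
Expected days from Forest to Hillside: 2.7419.

2.7419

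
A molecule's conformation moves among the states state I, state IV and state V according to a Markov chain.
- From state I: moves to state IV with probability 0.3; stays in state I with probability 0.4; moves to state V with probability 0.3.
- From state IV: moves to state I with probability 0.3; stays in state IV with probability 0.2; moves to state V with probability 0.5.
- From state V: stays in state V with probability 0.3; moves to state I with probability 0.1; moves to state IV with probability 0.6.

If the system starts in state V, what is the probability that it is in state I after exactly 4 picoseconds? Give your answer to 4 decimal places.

0.2509

Propagate the distribution vector 4 picoseconds from state V.
After 0 picoseconds: (0.0000, 0.0000, 1.0000)
After 1 picosecond: (0.1000, 0.6000, 0.3000)
After 2 picoseconds: (0.2500, 0.3300, 0.4200)
After 3 picoseconds: (0.2410, 0.3930, 0.3660)
After 4 picoseconds: (0.2509, 0.3705, 0.3786)
P(in state I after 4 picoseconds) = 0.2509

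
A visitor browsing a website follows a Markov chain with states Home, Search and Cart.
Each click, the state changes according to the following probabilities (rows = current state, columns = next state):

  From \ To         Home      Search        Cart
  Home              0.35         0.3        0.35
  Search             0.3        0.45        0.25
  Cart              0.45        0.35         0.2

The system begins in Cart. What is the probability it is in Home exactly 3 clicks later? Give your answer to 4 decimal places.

Propagate the distribution vector 3 clicks from Cart.
After 0 clicks: (0.0000, 0.0000, 1.0000)
After 1 click: (0.4500, 0.3500, 0.2000)
After 2 clicks: (0.3525, 0.3625, 0.2850)
After 3 clicks: (0.3604, 0.3686, 0.2710)
P(in Home after 3 clicks) = 0.3604

0.3604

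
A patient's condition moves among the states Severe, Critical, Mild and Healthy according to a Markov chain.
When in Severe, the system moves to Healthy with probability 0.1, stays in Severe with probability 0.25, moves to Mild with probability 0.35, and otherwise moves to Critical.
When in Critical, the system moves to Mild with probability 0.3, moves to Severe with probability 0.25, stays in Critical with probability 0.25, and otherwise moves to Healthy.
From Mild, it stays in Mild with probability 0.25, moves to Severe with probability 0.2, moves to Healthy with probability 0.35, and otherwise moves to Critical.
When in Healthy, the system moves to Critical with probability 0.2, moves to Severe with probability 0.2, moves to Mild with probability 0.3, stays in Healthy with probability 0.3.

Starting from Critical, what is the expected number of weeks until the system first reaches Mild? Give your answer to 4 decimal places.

Let t(s) be the expected number of weeks to first reach Mild from state s, with t(Mild) = 0. Conditioning on the first week:
t(Severe) = 1 + 0.25·t(Severe) + 0.3·t(Critical) + 0.1·t(Healthy)
t(Critical) = 1 + 0.25·t(Severe) + 0.25·t(Critical) + 0.2·t(Healthy)
t(Healthy) = 1 + 0.2·t(Severe) + 0.2·t(Critical) + 0.3·t(Healthy)
Solving: t(Severe) = 3.0439, t(Critical) = 3.2050, t(Healthy) = 3.2140.
Expected weeks from Critical to Mild: 3.2050.

3.2050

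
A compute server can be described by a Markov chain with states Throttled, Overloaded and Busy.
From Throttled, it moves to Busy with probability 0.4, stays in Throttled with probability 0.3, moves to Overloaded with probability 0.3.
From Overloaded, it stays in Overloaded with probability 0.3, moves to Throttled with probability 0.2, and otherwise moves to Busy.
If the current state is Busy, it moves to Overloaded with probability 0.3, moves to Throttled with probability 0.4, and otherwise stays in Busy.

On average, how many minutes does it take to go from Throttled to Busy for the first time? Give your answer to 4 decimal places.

Let t(s) be the expected number of minutes to first reach Busy from state s, with t(Busy) = 0. Conditioning on the first minute:
t(Throttled) = 1 + 0.3·t(Throttled) + 0.3·t(Overloaded)
t(Overloaded) = 1 + 0.2·t(Throttled) + 0.3·t(Overloaded)
Solving: t(Throttled) = 2.3256, t(Overloaded) = 2.0930.
Expected minutes from Throttled to Busy: 2.3256.

2.3256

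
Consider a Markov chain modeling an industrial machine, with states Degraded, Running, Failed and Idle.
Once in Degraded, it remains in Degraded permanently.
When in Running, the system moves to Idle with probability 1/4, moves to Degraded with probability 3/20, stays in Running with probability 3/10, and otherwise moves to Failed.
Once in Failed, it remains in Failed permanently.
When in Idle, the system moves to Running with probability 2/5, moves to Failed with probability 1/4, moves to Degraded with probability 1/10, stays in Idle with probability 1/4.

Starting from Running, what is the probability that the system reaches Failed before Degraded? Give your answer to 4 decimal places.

Let h(s) be the probability of absorption at Failed starting from transient state s. Then h(Failed) = 1 and h(Degraded) = 0. By first-step analysis:
h(Running) = 0.15·0 + 0.3·h(Running) + 0.3·1 + 0.25·h(Idle)
h(Idle) = 0.1·0 + 0.4·h(Running) + 0.25·1 + 0.25·h(Idle)
Solving: h(Running) = 0.6765, h(Idle) = 0.6941.
Starting from Running, the probability is 0.6765.

0.6765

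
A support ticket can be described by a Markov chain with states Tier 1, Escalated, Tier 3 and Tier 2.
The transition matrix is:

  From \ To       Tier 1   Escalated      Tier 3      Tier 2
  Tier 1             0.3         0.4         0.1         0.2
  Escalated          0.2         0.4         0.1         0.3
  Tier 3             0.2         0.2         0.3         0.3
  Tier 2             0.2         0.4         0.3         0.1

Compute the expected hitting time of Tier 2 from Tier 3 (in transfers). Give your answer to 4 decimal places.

Let t(s) be the expected number of transfers to first reach Tier 2 from state s, with t(Tier 2) = 0. Conditioning on the first transfer:
t(Tier 1) = 1 + 0.3·t(Tier 1) + 0.4·t(Escalated) + 0.1·t(Tier 3)
t(Escalated) = 1 + 0.2·t(Tier 1) + 0.4·t(Escalated) + 0.1·t(Tier 3)
t(Tier 3) = 1 + 0.2·t(Tier 1) + 0.2·t(Escalated) + 0.3·t(Tier 3)
Solving: t(Tier 1) = 4.0000, t(Escalated) = 3.6000, t(Tier 3) = 3.6000.
Expected transfers from Tier 3 to Tier 2: 3.6000.

3.6000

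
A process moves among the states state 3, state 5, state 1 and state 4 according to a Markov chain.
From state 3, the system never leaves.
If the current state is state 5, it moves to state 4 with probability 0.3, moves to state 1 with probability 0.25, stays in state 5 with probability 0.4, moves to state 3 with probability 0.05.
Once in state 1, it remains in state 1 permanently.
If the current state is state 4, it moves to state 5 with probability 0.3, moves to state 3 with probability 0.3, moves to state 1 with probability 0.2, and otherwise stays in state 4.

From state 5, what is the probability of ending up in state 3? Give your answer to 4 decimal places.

Let h(s) be the probability of absorption at state 3 starting from transient state s. Then h(state 3) = 1 and h(state 1) = 0. By first-step analysis:
h(state 5) = 0.05·1 + 0.4·h(state 5) + 0.25·0 + 0.3·h(state 4)
h(state 4) = 0.3·1 + 0.3·h(state 5) + 0.2·0 + 0.2·h(state 4)
Solving: h(state 5) = 0.3333, h(state 4) = 0.5000.
Starting from state 5, the probability is 0.3333.

0.3333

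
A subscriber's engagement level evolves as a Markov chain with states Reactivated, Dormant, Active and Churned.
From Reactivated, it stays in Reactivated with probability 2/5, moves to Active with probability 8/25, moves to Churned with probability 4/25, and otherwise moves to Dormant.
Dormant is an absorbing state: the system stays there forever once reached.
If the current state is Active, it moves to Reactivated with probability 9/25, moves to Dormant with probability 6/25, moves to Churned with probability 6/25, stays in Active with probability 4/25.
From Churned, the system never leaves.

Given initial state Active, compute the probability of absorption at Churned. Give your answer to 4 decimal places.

Let h(s) be the probability of absorption at Churned starting from transient state s. Then h(Churned) = 1 and h(Dormant) = 0. By first-step analysis:
h(Reactivated) = 0.4·h(Reactivated) + 0.12·0 + 0.32·h(Active) + 0.16·1
h(Active) = 0.36·h(Reactivated) + 0.24·0 + 0.16·h(Active) + 0.24·1
Solving: h(Reactivated) = 0.5432, h(Active) = 0.5185.
Starting from Active, the probability is 0.5185.

0.5185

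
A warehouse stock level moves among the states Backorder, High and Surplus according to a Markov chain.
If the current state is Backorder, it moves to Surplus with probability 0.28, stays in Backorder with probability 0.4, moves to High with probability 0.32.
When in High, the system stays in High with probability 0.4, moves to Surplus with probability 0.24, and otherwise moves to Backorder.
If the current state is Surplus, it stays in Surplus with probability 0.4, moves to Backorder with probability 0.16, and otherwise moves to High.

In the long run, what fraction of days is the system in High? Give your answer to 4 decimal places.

0.3870

Let the stationary distribution be π with π = πP and π_1 + π_2 + π_3 = 1.
π_1 = 0.4·π_1 + 0.36·π_2 + 0.16·π_3
π_2 = 0.32·π_1 + 0.4·π_2 + 0.44·π_3
Solving with the normalization constraint gives π = (0.3124, 0.3870, 0.3006).
So the stationary probability of High is 0.3870.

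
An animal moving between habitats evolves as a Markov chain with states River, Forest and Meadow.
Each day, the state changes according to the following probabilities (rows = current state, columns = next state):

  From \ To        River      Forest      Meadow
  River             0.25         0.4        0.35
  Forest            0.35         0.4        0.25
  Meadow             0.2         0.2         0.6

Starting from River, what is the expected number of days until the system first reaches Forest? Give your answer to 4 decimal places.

Let t(s) be the expected number of days to first reach Forest from state s, with t(Forest) = 0. Conditioning on the first day:
t(River) = 1 + 0.25·t(River) + 0.35·t(Meadow)
t(Meadow) = 1 + 0.2·t(River) + 0.6·t(Meadow)
Solving: t(River) = 3.2609, t(Meadow) = 4.1304.
Expected days from River to Forest: 3.2609.

3.2609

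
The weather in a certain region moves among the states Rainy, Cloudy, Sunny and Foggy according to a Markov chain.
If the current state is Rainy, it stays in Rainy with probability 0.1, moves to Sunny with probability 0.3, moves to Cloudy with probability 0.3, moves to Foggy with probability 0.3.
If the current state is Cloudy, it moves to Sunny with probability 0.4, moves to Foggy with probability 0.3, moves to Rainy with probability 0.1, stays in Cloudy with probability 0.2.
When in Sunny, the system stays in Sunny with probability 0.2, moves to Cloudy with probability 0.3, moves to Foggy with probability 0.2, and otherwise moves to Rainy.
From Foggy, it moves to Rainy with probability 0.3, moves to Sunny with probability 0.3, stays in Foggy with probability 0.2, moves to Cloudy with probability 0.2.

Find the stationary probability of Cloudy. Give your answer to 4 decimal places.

Let the stationary distribution be π with π = πP and π_1 + π_2 + π_3 + π_4 = 1.
π_1 = 0.1·π_1 + 0.1·π_2 + 0.3·π_3 + 0.3·π_4
π_2 = 0.3·π_1 + 0.2·π_2 + 0.3·π_3 + 0.2·π_4
π_3 = 0.3·π_1 + 0.4·π_2 + 0.2·π_3 + 0.3·π_4
Solving with the normalization constraint gives π = (0.2083, 0.2504, 0.2955, 0.2459).
So the stationary probability of Cloudy is 0.2504.

0.2504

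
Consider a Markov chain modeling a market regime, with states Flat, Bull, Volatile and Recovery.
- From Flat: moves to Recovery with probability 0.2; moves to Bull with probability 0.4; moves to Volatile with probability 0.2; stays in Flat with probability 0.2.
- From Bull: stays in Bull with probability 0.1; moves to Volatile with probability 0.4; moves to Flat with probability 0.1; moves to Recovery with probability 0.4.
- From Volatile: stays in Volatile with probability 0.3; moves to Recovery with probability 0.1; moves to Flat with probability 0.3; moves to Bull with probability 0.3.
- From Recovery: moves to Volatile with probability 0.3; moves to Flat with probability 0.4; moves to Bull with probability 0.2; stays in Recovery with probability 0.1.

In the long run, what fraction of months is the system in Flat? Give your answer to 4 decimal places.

Let the stationary distribution be π with π = πP and π_1 + π_2 + π_3 + π_4 = 1.
π_1 = 0.2·π_1 + 0.1·π_2 + 0.3·π_3 + 0.4·π_4
π_2 = 0.4·π_1 + 0.1·π_2 + 0.3·π_3 + 0.2·π_4
π_3 = 0.2·π_1 + 0.4·π_2 + 0.3·π_3 + 0.3·π_4
Solving with the normalization constraint gives π = (0.2448, 0.2537, 0.3009, 0.2006).
So the stationary probability of Flat is 0.2448.

0.2448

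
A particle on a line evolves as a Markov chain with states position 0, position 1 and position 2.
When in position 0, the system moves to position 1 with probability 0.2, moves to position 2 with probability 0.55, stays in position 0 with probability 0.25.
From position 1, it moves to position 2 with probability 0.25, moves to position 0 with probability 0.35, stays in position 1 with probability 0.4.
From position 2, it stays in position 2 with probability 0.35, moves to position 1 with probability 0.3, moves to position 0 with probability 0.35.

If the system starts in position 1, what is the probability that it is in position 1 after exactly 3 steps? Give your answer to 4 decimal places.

Propagate the distribution vector 3 steps from position 1.
After 0 steps: (0.0000, 1.0000, 0.0000)
After 1 step: (0.3500, 0.4000, 0.2500)
After 2 steps: (0.3150, 0.3050, 0.3800)
After 3 steps: (0.3185, 0.2990, 0.3825)
P(in position 1 after 3 steps) = 0.2990

0.2990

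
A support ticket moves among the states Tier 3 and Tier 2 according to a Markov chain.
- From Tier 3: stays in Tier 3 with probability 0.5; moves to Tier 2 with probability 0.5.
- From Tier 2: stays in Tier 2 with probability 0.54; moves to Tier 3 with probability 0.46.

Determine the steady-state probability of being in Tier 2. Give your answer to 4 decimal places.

Let the stationary distribution be π with π = πP and π_1 + π_2 = 1.
π_1 = 0.5·π_1 + 0.46·π_2
Solving with the normalization constraint gives π = (0.4792, 0.5208).
So the stationary probability of Tier 2 is 0.5208.

0.5208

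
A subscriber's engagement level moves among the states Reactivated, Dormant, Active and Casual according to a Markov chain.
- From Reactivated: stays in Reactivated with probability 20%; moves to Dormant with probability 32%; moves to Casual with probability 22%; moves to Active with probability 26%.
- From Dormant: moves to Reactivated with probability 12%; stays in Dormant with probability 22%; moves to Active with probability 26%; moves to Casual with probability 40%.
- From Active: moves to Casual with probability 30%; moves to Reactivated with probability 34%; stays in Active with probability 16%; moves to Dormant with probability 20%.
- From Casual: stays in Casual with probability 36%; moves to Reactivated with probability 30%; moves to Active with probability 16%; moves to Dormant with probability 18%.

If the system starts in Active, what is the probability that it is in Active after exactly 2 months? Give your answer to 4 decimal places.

0.2140

Propagate the distribution vector 2 months from Active.
After 0 months: (0.0000, 0.0000, 1.0000, 0.0000)
After 1 month: (0.3400, 0.2000, 0.1600, 0.3000)
After 2 months: (0.2364, 0.2388, 0.2140, 0.3108)
P(in Active after 2 months) = 0.2140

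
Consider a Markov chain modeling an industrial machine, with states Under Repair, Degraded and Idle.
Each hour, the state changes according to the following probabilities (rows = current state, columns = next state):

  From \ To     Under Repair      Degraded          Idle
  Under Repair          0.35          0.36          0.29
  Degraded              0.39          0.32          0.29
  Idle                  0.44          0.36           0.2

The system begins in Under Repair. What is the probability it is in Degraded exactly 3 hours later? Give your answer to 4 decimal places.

0.3462

Propagate the distribution vector 3 hours from Under Repair.
After 0 hours: (1.0000, 0.0000, 0.0000)
After 1 hour: (0.3500, 0.3600, 0.2900)
After 2 hours: (0.3905, 0.3456, 0.2639)
After 3 hours: (0.3876, 0.3462, 0.2662)
P(in Degraded after 3 hours) = 0.3462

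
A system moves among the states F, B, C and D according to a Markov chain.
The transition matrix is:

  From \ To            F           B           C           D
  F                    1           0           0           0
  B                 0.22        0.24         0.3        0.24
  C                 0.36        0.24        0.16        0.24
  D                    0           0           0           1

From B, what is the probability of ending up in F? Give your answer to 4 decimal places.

Let h(s) be the probability of absorption at F starting from transient state s. Then h(F) = 1 and h(D) = 0. By first-step analysis:
h(B) = 0.22·1 + 0.24·h(B) + 0.3·h(C) + 0.24·0
h(C) = 0.36·1 + 0.24·h(B) + 0.16·h(C) + 0.24·0
Solving: h(B) = 0.5169, h(C) = 0.5763.
Starting from B, the probability is 0.5169.

0.5169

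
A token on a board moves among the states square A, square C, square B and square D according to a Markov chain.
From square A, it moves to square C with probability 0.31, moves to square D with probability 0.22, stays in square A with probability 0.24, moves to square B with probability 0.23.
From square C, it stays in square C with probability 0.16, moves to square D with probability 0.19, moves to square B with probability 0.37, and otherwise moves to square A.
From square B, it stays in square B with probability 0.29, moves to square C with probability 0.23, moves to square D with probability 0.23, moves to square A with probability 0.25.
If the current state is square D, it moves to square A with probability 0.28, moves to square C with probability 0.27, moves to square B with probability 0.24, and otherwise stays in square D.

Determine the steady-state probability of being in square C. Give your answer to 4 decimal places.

Let the stationary distribution be π with π = πP and π_1 + π_2 + π_3 + π_4 = 1.
π_1 = 0.24·π_1 + 0.28·π_2 + 0.25·π_3 + 0.28·π_4
π_2 = 0.31·π_1 + 0.16·π_2 + 0.23·π_3 + 0.27·π_4
π_3 = 0.23·π_1 + 0.37·π_2 + 0.29·π_3 + 0.24·π_4
Solving with the normalization constraint gives π = (0.2611, 0.2425, 0.2831, 0.2134).
So the stationary probability of square C is 0.2425.

0.2425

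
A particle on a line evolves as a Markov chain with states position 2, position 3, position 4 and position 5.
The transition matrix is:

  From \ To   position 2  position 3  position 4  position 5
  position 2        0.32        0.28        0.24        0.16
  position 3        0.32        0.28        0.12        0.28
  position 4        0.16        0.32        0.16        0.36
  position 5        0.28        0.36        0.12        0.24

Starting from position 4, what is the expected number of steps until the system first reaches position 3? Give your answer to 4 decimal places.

3.1057

Let t(s) be the expected number of steps to first reach position 3 from state s, with t(position 3) = 0. Conditioning on the first step:
t(position 2) = 1 + 0.32·t(position 2) + 0.24·t(position 4) + 0.16·t(position 5)
t(position 4) = 1 + 0.16·t(position 2) + 0.16·t(position 4) + 0.36·t(position 5)
t(position 5) = 1 + 0.28·t(position 2) + 0.12·t(position 4) + 0.24·t(position 5)
Solving: t(position 2) = 3.2756, t(position 4) = 3.1057, t(position 5) = 3.0130.
Expected steps from position 4 to position 3: 3.1057.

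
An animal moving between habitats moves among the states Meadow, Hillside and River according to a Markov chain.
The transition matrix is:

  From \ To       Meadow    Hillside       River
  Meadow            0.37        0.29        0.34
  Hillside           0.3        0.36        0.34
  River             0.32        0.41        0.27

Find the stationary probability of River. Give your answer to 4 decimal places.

Let the stationary distribution be π with π = πP and π_1 + π_2 + π_3 = 1.
π_1 = 0.37·π_1 + 0.3·π_2 + 0.32·π_3
π_2 = 0.29·π_1 + 0.36·π_2 + 0.41·π_3
Solving with the normalization constraint gives π = (0.3294, 0.3528, 0.3178).
So the stationary probability of River is 0.3178.

0.3178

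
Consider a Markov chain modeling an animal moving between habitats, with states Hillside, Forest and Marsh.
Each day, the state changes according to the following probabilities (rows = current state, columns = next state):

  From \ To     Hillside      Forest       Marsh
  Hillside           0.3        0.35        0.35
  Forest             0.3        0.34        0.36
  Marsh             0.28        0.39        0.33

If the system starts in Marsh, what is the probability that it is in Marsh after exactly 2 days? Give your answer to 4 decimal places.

Sum over the intermediate state after 1 day:
P = P(Marsh→Hillside)·P(Hillside→Marsh) + P(Marsh→Forest)·P(Forest→Marsh) + P(Marsh→Marsh)·P(Marsh→Marsh)
  = 0.28×0.35 + 0.39×0.36 + 0.33×0.33
  = 0.0980 + 0.1404 + 0.1089 = 0.3473

0.3473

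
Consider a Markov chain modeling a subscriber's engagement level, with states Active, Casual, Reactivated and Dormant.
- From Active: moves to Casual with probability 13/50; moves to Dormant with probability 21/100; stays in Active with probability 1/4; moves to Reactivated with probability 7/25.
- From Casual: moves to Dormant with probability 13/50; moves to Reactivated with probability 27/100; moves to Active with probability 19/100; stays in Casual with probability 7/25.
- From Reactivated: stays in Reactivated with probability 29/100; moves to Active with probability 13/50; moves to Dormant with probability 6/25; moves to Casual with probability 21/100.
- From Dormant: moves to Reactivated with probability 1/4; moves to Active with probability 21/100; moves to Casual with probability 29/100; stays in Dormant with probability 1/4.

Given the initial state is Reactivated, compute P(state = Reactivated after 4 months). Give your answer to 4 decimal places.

Propagate the distribution vector 4 months from Reactivated.
After 0 months: (0.0000, 0.0000, 1.0000, 0.0000)
After 1 month: (0.2600, 0.2100, 0.2900, 0.2400)
After 2 months: (0.2307, 0.2569, 0.2736, 0.2388)
After 3 months: (0.2278, 0.2586, 0.2730, 0.2406)
After 4 months: (0.2276, 0.2587, 0.2729, 0.2407)
P(in Reactivated after 4 months) = 0.2729

0.2729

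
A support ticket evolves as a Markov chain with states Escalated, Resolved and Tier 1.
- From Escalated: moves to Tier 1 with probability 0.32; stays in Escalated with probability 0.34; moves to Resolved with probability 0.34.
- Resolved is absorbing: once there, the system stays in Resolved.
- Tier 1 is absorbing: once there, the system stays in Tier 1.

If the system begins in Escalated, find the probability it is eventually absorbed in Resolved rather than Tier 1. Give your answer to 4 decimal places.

Let h(s) be the probability of absorption at Resolved starting from transient state s. Then h(Resolved) = 1 and h(Tier 1) = 0. By first-step analysis:
h(Escalated) = 0.34·h(Escalated) + 0.34·1 + 0.32·0
Solving: h(Escalated) = 0.5152.
Starting from Escalated, the probability is 0.5152.

0.5152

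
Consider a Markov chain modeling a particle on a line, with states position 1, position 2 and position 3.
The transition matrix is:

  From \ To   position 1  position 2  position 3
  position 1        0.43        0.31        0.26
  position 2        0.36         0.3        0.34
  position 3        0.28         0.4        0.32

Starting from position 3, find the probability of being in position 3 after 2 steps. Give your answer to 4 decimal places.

0.3112

Sum over the intermediate state after 1 step:
P = P(position 3→position 1)·P(position 1→position 3) + P(position 3→position 2)·P(position 2→position 3) + P(position 3→position 3)·P(position 3→position 3)
  = 0.28×0.26 + 0.4×0.34 + 0.32×0.32
  = 0.0728 + 0.1360 + 0.1024 = 0.3112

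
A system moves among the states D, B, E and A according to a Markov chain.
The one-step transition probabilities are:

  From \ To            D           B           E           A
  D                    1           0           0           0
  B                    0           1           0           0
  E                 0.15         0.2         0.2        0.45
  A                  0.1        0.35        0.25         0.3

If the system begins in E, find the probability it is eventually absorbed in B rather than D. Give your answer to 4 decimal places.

Let h(s) be the probability of absorption at B starting from transient state s. Then h(B) = 1 and h(D) = 0. By first-step analysis:
h(E) = 0.15·0 + 0.2·1 + 0.2·h(E) + 0.45·h(A)
h(A) = 0.1·0 + 0.35·1 + 0.25·h(E) + 0.3·h(A)
Solving: h(E) = 0.6648, h(A) = 0.7374.
Starting from E, the probability is 0.6648.

0.6648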